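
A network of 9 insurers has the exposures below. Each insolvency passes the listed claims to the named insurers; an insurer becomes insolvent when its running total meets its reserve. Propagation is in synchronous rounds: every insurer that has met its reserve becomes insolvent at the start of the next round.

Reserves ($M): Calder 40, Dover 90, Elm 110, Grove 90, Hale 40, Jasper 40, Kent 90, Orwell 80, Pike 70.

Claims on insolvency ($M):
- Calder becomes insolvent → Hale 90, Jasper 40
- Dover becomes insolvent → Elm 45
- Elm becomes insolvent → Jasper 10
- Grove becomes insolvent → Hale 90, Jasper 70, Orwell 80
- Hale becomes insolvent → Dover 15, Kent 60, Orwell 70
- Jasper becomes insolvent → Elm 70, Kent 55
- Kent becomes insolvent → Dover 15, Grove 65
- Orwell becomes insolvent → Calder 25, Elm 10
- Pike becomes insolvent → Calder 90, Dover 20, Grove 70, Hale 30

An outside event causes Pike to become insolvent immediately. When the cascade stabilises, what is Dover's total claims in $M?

Round 1 — Pike becomes insolvent (initial).
  Calder: +90 → 90 ≥ 40
  Dover: +20 → 20 < 90
  Grove: +70 → 70 < 90
  Hale: +30 → 30 < 40
Round 2 — Calder becomes insolvent.
  Hale: +90 → 120 ≥ 40
  Jasper: +40 → 40 ≥ 40
Round 3 — Hale, Jasper become insolvent.
  Dover: +15 → 35 < 90
  Elm: +70 → 70 < 110
  Kent: +60+55 → 115 ≥ 90
  Orwell: +70 → 70 < 80
Round 4 — Kent becomes insolvent.
  Dover: +15 → 50 < 90
  Grove: +65 → 135 ≥ 90
Round 5 — Grove becomes insolvent.
  Orwell: +80 → 150 ≥ 80
Round 6 — Orwell becomes insolvent.
  Elm: +10 → 80 < 110
No further insolvencies.

50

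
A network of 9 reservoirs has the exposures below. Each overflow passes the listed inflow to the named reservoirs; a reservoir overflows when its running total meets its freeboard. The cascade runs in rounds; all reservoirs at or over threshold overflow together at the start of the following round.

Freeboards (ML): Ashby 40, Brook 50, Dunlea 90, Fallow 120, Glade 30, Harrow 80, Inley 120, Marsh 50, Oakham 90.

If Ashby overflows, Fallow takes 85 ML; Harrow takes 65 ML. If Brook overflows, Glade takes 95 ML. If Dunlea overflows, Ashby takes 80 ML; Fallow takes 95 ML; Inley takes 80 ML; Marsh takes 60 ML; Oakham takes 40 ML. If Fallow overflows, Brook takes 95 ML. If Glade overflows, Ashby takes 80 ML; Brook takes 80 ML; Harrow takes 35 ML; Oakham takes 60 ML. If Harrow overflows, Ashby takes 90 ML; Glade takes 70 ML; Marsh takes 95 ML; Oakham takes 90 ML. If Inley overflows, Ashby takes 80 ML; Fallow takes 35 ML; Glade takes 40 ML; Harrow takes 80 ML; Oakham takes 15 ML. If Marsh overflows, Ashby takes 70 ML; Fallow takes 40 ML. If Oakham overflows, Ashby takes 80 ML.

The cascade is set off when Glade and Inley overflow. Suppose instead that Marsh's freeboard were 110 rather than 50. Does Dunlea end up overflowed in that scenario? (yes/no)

no

With Marsh's freeboard at 110:
Round 1 — Glade, Inley overflow (initial).
  Ashby: +80+80 → 160 ≥ 40
  Brook: +80 → 80 ≥ 50
  Fallow: +35 → 35 < 120
  Harrow: +35+80 → 115 ≥ 80
  Oakham: +60+15 → 75 < 90
Round 2 — Ashby, Brook, Harrow overflow.
  Fallow: +85 → 120 ≥ 120
  Marsh: +95 → 95 < 110
  Oakham: +90 → 165 ≥ 90
Round 3 — Fallow, Oakham overflow.
No further overflows.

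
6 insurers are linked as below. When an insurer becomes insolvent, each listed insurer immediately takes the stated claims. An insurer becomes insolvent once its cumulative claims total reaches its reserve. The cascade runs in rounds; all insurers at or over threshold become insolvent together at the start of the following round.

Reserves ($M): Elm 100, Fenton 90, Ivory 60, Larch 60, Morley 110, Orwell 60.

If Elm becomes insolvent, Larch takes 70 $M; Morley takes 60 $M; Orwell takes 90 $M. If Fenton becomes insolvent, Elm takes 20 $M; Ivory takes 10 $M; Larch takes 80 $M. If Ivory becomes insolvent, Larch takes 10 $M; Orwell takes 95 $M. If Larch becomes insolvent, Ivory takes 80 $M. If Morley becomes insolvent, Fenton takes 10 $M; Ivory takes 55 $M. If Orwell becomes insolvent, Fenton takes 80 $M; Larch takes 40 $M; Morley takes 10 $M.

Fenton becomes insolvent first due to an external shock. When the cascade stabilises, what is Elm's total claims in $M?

20

Round 1 — Fenton becomes insolvent (initial).
  Elm: +20 → 20 < 100
  Ivory: +10 → 10 < 60
  Larch: +80 → 80 ≥ 60
Round 2 — Larch becomes insolvent.
  Ivory: +80 → 90 ≥ 60
Round 3 — Ivory becomes insolvent.
  Orwell: +95 → 95 ≥ 60
Round 4 — Orwell becomes insolvent.
  Morley: +10 → 10 < 110
No further insolvencies.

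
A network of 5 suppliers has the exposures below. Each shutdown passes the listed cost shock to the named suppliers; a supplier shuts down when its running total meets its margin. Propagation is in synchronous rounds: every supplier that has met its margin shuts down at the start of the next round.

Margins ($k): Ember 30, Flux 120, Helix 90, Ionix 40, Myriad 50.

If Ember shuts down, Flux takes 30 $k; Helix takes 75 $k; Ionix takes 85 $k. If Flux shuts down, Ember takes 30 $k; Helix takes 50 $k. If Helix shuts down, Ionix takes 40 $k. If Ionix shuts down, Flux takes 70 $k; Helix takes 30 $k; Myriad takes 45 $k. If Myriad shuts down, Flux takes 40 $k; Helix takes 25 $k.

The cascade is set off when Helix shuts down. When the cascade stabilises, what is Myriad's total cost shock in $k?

45

Round 1 — Helix shuts down (initial).
  Ionix: +40 → 40 ≥ 40
Round 2 — Ionix shuts down.
  Flux: +70 → 70 < 120
  Myriad: +45 → 45 < 50
No further shutdowns.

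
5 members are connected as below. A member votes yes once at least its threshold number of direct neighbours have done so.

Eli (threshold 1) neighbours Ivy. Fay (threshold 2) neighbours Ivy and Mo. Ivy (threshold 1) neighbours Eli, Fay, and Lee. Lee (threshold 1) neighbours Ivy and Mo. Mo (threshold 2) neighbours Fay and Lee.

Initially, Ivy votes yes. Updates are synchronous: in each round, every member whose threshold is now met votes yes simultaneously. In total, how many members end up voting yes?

Round 1 — Ivy votes yes (initial).
Round 2 — checking thresholds:
  Eli: 1 of 1 neighbours ≥ 1, votes yes.
  Fay: 1 of 2 neighbours < 2, holds.
  Lee: 1 of 2 neighbours ≥ 1, votes yes.
Round 3 — no new yes votes; cascade stops.

3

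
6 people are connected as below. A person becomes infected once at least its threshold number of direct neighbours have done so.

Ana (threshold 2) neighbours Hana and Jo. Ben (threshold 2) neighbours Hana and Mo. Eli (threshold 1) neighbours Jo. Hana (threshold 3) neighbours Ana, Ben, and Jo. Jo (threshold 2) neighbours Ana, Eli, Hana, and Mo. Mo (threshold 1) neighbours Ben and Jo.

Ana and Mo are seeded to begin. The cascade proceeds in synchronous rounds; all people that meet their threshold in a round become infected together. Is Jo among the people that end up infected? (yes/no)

Round 1 — Ana, Mo become infected (initial).
Round 2 — checking thresholds:
  Ben: 1 of 2 neighbours < 2, below threshold.
  Hana: 1 of 3 neighbours < 3, below threshold.
  Jo: 2 of 4 neighbours ≥ 2, becomes infected.
Round 3 — checking thresholds:
  Ben: 1 of 2 neighbours < 2, below threshold.
  Eli: 1 of 1 neighbours ≥ 1, becomes infected.
  Hana: 2 of 3 neighbours < 3, below threshold.
Round 4 — no new infections; cascade stops.

yes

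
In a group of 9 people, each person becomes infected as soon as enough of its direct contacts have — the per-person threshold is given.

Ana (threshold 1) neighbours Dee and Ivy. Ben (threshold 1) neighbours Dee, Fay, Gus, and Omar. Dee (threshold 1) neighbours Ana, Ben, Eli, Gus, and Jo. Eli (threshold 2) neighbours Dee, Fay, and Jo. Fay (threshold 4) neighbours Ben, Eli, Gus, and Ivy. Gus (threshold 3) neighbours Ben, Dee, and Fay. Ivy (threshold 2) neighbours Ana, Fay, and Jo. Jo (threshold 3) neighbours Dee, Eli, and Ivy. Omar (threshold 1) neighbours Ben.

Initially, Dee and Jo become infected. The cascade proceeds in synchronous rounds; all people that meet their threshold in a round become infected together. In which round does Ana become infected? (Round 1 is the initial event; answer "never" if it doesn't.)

Round 1 — Dee, Jo become infected (initial).
Round 2 — checking thresholds:
  Ana: 1 of 2 neighbours ≥ 1, becomes infected.
  Ben: 1 of 4 neighbours ≥ 1, becomes infected.
  Eli: 2 of 3 neighbours ≥ 2, becomes infected.
  Gus: 1 of 3 neighbours < 3, holds.
  Ivy: 1 of 3 neighbours < 2, holds.
Round 3 — checking thresholds:
  Fay: 2 of 4 neighbours < 4, holds.
  Gus: 2 of 3 neighbours < 3, holds.
  Ivy: 2 of 3 neighbours ≥ 2, becomes infected.
  Omar: 1 of 1 neighbours ≥ 1, becomes infected.
Round 4 — no new infections; cascade stops.

2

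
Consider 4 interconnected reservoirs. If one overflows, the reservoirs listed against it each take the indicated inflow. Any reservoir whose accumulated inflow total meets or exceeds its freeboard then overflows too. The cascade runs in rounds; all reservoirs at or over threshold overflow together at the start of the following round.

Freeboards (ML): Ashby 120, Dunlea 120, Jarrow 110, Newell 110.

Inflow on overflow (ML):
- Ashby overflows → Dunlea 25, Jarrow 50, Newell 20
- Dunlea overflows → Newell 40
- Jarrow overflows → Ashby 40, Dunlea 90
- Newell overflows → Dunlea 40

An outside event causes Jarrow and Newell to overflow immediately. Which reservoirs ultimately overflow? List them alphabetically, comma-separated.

Round 1 — Jarrow, Newell overflow (initial).
  Ashby: +40 → 40 < 120
  Dunlea: +90+40 → 130 ≥ 120
Round 2 — Dunlea overflows.
No further overflows.

Dunlea, Jarrow, Newell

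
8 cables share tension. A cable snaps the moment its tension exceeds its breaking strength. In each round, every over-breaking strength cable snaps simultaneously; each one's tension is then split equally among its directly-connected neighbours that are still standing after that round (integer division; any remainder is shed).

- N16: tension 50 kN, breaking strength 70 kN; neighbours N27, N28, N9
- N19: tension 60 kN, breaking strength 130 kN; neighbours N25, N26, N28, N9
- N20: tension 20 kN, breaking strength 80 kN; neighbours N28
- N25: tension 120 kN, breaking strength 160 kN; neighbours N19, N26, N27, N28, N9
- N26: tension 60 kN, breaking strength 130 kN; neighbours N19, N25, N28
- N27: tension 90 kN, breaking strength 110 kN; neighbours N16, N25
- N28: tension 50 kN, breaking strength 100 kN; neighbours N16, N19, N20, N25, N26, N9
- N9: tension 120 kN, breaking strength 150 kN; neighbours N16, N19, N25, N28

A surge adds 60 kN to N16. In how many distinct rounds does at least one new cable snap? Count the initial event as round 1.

Round 1 — N16 at 110 > 70. N16 snaps.
  N16 sheds 110 kN to N27, N28, N9: 36 each (2 lost).
    N27: 90+36 = 126 > 110
    N28: 50+36 = 86 ≤ 100
    N9: 120+36 = 156 > 150
Round 2 — N27, N9 snap.
  N27 sheds 126 kN to N25: 126 each.
    N25: 120+126 = 246 > 160
  N9 sheds 156 kN to N19, N25, N28: 52 each.
    N19: 60+52 = 112 ≤ 130
    N25: 246+52 = 298 > 160
    N28: 86+52 = 138 > 100
Round 3 — N25, N28 snap.
  N25 sheds 298 kN to N19, N26: 149 each.
    N19: 112+149 = 261 > 130
    N26: 60+149 = 209 > 130
  N28 sheds 138 kN to N19, N20, N26: 46 each.
    N19: 261+46 = 307 > 130
    N20: 20+46 = 66 ≤ 80
    N26: 209+46 = 255 > 130
Round 4 — N19, N26 snap.
  N19 sheds 307 kN: no online neighbours, lost.
  N26 sheds 255 kN: no online neighbours, lost.
No further breaks.

4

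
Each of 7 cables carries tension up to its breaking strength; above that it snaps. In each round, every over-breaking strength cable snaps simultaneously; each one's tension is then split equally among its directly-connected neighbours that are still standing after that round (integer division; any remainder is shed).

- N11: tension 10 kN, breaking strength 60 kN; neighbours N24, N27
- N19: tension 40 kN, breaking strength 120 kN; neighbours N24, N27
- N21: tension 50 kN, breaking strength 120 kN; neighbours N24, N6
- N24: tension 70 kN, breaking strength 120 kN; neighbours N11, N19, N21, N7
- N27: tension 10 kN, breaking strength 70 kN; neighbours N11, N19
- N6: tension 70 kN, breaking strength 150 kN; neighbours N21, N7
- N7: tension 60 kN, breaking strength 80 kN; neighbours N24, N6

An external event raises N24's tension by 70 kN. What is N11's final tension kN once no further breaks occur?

Round 1 — N24 at 140 > 120. N24 snaps.
  N24 sheds 140 kN to N11, N19, N21, N7: 35 each.
    N11: 10+35 = 45 ≤ 60
    N19: 40+35 = 75 ≤ 120
    N21: 50+35 = 85 ≤ 120
    N7: 60+35 = 95 > 80
Round 2 — N7 snaps.
  N7 sheds 95 kN to N6: 95 each.
    N6: 70+95 = 165 > 150
Round 3 — N6 snaps.
  N6 sheds 165 kN to N21: 165 each.
    N21: 85+165 = 250 > 120
Round 4 — N21 snaps.
  N21 sheds 250 kN: no online neighbours, lost.
No further breaks.

45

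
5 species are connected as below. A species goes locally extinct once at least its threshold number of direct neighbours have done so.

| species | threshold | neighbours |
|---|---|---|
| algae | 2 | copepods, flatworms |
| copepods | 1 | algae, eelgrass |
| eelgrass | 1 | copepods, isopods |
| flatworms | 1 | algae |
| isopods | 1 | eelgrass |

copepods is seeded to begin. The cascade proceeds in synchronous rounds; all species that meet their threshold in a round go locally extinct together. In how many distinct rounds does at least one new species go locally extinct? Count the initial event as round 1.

3

Round 1 — copepods goes locally extinct (initial).
Round 2 — checking thresholds:
  algae: 1 of 2 neighbours < 2, not yet.
  eelgrass: 1 of 2 neighbours ≥ 1, goes locally extinct.
Round 3 — checking thresholds:
  algae: 1 of 2 neighbours < 2, not yet.
  isopods: 1 of 1 neighbours ≥ 1, goes locally extinct.
Round 4 — no new extinctions; cascade stops.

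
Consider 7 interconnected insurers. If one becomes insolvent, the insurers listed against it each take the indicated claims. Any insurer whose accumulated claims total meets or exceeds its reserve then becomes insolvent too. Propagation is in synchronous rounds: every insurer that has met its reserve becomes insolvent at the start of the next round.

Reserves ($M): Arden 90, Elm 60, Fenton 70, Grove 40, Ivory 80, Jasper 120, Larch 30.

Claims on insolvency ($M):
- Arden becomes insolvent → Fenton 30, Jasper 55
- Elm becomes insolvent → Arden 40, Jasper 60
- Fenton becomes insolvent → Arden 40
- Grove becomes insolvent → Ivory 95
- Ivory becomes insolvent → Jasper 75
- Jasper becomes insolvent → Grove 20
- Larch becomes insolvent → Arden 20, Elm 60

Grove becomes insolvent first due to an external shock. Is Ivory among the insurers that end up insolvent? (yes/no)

Round 1 — Grove becomes insolvent (initial).
  Ivory: +95 → 95 ≥ 80
Round 2 — Ivory becomes insolvent.
  Jasper: +75 → 75 < 120
No further insolvencies.

yes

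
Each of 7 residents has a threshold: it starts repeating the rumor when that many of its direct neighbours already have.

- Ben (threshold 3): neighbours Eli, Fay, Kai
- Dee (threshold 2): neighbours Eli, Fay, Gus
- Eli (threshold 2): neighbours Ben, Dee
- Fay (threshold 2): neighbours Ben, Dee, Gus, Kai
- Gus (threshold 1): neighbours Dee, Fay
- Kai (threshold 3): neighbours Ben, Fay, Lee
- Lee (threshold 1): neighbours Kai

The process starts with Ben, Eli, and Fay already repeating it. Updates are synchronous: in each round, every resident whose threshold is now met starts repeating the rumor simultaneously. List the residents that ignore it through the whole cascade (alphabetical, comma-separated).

Kai, Lee

Round 1 — Ben, Eli, Fay start repeating the rumor (initial).
Round 2 — checking thresholds:
  Dee: 2 of 3 neighbours ≥ 2, starts repeating the rumor.
  Gus: 1 of 2 neighbours ≥ 1, starts repeating the rumor.
  Kai: 2 of 3 neighbours < 3, holds.
Round 3 — no new spreads; cascade stops.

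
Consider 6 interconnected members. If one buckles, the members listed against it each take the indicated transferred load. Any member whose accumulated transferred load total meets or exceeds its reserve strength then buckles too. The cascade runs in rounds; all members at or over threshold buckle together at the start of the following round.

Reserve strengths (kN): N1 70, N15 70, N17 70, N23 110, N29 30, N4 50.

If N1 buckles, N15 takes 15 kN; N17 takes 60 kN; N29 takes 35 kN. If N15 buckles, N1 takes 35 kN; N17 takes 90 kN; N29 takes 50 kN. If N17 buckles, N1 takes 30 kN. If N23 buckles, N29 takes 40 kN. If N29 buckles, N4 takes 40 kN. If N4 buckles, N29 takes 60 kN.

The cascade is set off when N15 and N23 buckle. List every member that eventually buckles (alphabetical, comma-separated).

N15, N17, N23, N29

Round 1 — N15, N23 buckle (initial).
  N1: +35 → 35 < 70
  N17: +90 → 90 ≥ 70
  N29: +50+40 → 90 ≥ 30
Round 2 — N17, N29 buckle.
  N1: +30 → 65 < 70
  N4: +40 → 40 < 50
No further bucklings.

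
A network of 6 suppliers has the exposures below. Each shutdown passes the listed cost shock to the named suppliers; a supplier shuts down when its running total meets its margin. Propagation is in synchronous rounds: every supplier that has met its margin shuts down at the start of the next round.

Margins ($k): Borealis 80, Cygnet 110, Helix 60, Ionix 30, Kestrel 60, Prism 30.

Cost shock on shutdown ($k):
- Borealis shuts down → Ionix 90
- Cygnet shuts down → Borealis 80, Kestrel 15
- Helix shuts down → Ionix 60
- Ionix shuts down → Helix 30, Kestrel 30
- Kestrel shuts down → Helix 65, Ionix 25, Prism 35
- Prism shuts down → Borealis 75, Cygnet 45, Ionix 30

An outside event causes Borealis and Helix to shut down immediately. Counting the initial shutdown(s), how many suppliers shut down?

3

Round 1 — Borealis, Helix shut down (initial).
  Ionix: +90+60 → 150 ≥ 30
Round 2 — Ionix shuts down.
  Kestrel: +30 → 30 < 60
No further shutdowns.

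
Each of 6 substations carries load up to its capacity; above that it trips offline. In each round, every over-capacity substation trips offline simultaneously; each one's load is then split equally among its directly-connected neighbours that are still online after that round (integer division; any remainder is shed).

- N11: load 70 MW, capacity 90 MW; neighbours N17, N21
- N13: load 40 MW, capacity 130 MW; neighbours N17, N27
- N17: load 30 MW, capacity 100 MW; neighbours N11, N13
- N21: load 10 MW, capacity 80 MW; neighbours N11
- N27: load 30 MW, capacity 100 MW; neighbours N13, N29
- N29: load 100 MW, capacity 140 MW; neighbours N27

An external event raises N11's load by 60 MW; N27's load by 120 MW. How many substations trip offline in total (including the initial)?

Round 1 — N11 at 130 > 90; N27 at 150 > 100. N11, N27 trip offline.
  N11 sheds 130 MW to N17, N21: 65 each.
    N17: 30+65 = 95 ≤ 100
    N21: 10+65 = 75 ≤ 80
  N27 sheds 150 MW to N13, N29: 75 each.
    N13: 40+75 = 115 ≤ 130
    N29: 100+75 = 175 > 140
Round 2 — N29 trips offline.
  N29 sheds 175 MW: no online neighbours, lost.
No further trips.

3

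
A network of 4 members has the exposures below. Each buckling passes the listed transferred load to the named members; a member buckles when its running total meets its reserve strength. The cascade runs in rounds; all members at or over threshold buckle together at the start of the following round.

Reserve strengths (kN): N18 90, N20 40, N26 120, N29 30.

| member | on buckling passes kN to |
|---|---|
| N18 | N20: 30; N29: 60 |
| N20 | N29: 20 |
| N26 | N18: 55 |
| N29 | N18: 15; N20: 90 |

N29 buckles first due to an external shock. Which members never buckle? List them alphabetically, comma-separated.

N18, N26

Round 1 — N29 buckles (initial).
  N18: +15 → 15 < 90
  N20: +90 → 90 ≥ 40
Round 2 — N20 buckles.
No further bucklings.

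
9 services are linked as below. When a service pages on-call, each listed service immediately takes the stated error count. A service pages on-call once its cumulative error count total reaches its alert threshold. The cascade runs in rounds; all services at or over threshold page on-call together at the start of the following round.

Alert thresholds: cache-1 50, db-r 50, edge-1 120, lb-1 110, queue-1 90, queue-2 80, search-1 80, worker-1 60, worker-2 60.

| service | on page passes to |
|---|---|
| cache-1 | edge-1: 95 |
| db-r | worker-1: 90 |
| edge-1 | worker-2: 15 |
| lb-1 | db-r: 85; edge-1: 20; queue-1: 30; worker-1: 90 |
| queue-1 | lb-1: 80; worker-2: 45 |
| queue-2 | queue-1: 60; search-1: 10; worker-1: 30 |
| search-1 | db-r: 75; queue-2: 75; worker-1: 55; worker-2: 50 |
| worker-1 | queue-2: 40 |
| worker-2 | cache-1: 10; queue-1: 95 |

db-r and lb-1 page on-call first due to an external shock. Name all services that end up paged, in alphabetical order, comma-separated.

db-r, lb-1, worker-1

Round 1 — db-r, lb-1 page on-call (initial).
  edge-1: +20 → 20 < 120
  queue-1: +30 → 30 < 90
  worker-1: +90+90 → 180 ≥ 60
Round 2 — worker-1 pages on-call.
  queue-2: +40 → 40 < 80
No further pages.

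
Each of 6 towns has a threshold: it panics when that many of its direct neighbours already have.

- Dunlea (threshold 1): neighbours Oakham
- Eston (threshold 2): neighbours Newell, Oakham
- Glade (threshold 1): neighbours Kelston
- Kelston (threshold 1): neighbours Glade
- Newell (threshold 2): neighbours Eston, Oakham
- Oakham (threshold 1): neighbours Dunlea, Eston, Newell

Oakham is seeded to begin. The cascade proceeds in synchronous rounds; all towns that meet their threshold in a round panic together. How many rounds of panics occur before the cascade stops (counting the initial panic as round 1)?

Round 1 — Oakham panics (initial).
Round 2 — checking thresholds:
  Dunlea: 1 of 1 neighbours ≥ 1, panics.
  Eston: 1 of 2 neighbours < 2, holds.
  Newell: 1 of 2 neighbours < 2, holds.
Round 3 — no new panics; cascade stops.

2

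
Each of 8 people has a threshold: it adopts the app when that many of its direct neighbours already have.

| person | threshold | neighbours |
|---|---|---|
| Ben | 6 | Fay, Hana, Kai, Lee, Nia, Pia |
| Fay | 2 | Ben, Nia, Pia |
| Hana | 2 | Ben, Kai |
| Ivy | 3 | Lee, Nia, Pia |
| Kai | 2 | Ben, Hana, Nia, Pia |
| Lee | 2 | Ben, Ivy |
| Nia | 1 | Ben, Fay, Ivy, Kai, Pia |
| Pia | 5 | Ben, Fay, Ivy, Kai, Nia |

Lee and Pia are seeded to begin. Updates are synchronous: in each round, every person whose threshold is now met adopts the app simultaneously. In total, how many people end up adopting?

Round 1 — Lee, Pia adopt the app (initial).
Round 2 — checking thresholds:
  Ben: 2 of 6 neighbours < 6, below threshold.
  Fay: 1 of 3 neighbours < 2, below threshold.
  Ivy: 2 of 3 neighbours < 3, below threshold.
  Kai: 1 of 4 neighbours < 2, below threshold.
  Nia: 1 of 5 neighbours ≥ 1, adopts the app.
Round 3 — checking thresholds:
  Ben: 3 of 6 neighbours < 6, below threshold.
  Fay: 2 of 3 neighbours ≥ 2, adopts the app.
  Ivy: 3 of 3 neighbours ≥ 3, adopts the app.
  Kai: 2 of 4 neighbours ≥ 2, adopts the app.
Round 4 — no new adoptions; cascade stops.

6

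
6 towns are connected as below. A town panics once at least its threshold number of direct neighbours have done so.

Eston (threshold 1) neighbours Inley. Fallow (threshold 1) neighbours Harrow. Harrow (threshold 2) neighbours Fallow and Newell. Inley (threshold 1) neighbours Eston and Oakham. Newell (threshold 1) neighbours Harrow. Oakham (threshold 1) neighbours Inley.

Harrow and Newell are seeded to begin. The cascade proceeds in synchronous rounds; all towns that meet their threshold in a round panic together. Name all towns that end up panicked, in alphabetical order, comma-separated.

Fallow, Harrow, Newell

Round 1 — Harrow, Newell panic (initial).
Round 2 — checking thresholds:
  Fallow: 1 of 1 neighbours ≥ 1, panics.
Round 3 — no new panics; cascade stops.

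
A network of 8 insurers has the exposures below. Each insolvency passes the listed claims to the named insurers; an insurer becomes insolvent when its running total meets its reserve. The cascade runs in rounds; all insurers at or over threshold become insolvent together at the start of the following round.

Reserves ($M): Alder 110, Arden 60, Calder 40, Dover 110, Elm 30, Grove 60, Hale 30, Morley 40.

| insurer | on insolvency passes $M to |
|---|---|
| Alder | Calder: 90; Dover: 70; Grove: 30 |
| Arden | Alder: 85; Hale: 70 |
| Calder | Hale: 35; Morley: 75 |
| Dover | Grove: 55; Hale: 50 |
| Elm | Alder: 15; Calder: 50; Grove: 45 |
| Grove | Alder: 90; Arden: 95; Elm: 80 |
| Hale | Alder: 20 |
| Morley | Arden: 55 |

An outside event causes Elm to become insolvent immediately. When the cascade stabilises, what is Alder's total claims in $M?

35

Round 1 — Elm becomes insolvent (initial).
  Alder: +15 → 15 < 110
  Calder: +50 → 50 ≥ 40
  Grove: +45 → 45 < 60
Round 2 — Calder becomes insolvent.
  Hale: +35 → 35 ≥ 30
  Morley: +75 → 75 ≥ 40
Round 3 — Hale, Morley become insolvent.
  Alder: +20 → 35 < 110
  Arden: +55 → 55 < 60
No further insolvencies.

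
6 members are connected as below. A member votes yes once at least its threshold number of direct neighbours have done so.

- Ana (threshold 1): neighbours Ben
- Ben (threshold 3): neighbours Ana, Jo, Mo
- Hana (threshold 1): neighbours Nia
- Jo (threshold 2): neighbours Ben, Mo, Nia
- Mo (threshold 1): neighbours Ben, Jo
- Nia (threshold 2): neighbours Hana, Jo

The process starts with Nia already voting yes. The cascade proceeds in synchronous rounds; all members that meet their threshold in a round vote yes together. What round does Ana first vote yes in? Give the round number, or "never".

Round 1 — Nia votes yes (initial).
Round 2 — checking thresholds:
  Hana: 1 of 1 neighbours ≥ 1, votes yes.
  Jo: 1 of 3 neighbours < 2, holds.
Round 3 — no new yes votes; cascade stops.

never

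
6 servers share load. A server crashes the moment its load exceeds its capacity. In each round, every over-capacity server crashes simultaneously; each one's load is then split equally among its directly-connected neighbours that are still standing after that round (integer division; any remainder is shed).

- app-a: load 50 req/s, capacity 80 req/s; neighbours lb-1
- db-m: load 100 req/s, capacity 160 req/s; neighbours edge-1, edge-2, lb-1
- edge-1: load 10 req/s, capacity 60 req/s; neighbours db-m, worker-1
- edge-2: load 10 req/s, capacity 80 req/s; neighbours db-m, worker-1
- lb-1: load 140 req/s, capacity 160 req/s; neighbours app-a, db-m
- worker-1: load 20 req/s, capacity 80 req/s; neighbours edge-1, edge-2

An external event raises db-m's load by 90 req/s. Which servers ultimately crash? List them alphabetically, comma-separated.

Round 1 — db-m at 190 > 160. db-m crashes.
  db-m sheds 190 req/s to edge-1, edge-2, lb-1: 63 each (1 lost).
    edge-1: 10+63 = 73 > 60
    edge-2: 10+63 = 73 ≤ 80
    lb-1: 140+63 = 203 > 160
Round 2 — edge-1, lb-1 crash.
  edge-1 sheds 73 req/s to worker-1: 73 each.
    worker-1: 20+73 = 93 > 80
  lb-1 sheds 203 req/s to app-a: 203 each.
    app-a: 50+203 = 253 > 80
Round 3 — app-a, worker-1 crash.
  app-a sheds 253 req/s: no online neighbours, lost.
  worker-1 sheds 93 req/s to edge-2: 93 each.
    edge-2: 73+93 = 166 > 80
Round 4 — edge-2 crashes.
  edge-2 sheds 166 req/s: no online neighbours, lost.
No further crashes.

app-a, db-m, edge-1, edge-2, lb-1, worker-1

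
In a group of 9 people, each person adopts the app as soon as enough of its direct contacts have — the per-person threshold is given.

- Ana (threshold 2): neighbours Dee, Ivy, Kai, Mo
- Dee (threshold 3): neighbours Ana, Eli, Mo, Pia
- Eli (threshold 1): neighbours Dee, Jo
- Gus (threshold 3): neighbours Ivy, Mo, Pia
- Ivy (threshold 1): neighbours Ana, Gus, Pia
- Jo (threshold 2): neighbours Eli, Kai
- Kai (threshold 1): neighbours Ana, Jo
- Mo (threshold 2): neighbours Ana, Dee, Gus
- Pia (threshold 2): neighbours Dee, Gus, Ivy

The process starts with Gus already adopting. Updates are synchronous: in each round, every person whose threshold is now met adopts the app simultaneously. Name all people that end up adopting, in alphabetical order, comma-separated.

Gus, Ivy, Pia

Round 1 — Gus adopts the app (initial).
Round 2 — checking thresholds:
  Ivy: 1 of 3 neighbours ≥ 1, adopts the app.
  Mo: 1 of 3 neighbours < 2, below threshold.
  Pia: 1 of 3 neighbours < 2, below threshold.
Round 3 — checking thresholds:
  Ana: 1 of 4 neighbours < 2, below threshold.
  Mo: 1 of 3 neighbours < 2, below threshold.
  Pia: 2 of 3 neighbours ≥ 2, adopts the app.
Round 4 — no new adoptions; cascade stops.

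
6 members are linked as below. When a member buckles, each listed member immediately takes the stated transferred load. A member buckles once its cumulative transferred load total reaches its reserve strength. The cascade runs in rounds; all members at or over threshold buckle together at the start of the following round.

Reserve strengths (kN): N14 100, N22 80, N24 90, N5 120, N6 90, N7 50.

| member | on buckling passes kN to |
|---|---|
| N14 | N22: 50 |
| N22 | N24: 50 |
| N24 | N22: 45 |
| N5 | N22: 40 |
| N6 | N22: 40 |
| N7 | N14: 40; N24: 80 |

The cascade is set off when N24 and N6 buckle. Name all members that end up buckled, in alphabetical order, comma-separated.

Round 1 — N24, N6 buckle (initial).
  N22: +45+40 → 85 ≥ 80
Round 2 — N22 buckles.
No further bucklings.

N22, N24, N6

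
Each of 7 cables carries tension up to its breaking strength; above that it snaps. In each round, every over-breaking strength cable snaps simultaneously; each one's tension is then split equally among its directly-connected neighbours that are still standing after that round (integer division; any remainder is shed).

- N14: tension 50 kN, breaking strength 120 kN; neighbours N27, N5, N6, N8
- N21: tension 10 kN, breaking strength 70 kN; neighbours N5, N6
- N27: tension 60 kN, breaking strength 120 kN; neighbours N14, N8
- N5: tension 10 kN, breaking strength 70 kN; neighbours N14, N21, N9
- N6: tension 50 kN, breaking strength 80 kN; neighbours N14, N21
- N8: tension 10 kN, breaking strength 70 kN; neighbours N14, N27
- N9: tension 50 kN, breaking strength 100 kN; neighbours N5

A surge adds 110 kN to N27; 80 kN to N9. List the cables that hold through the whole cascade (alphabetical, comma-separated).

Round 1 — N27 at 170 > 120; N9 at 130 > 100. N27, N9 snap.
  N27 sheds 170 kN to N14, N8: 85 each.
    N14: 50+85 = 135 > 120
    N8: 10+85 = 95 > 70
  N9 sheds 130 kN to N5: 130 each.
    N5: 10+130 = 140 > 70
Round 2 — N14, N5, N8 snap.
  N14 sheds 135 kN to N6: 135 each.
    N6: 50+135 = 185 > 80
  N5 sheds 140 kN to N21: 140 each.
    N21: 10+140 = 150 > 70
  N8 sheds 95 kN: no online neighbours, lost.
Round 3 — N21, N6 snap.
  N21 sheds 150 kN: no online neighbours, lost.
  N6 sheds 185 kN: no online neighbours, lost.
No further breaks.

none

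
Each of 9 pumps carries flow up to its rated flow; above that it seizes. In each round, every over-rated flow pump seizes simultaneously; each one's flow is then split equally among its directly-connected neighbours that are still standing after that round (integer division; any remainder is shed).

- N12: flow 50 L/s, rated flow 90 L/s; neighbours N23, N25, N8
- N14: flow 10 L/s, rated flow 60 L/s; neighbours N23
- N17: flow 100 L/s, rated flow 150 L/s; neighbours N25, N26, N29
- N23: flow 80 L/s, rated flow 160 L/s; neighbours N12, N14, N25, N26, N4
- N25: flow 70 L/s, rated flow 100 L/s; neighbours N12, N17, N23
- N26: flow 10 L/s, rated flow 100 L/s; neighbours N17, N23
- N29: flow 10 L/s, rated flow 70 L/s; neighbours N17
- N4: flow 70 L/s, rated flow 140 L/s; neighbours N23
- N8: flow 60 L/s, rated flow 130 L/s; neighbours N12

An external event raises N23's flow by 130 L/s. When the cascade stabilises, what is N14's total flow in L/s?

52

Round 1 — N23 at 210 > 160. N23 seizes.
  N23 sheds 210 L/s to N12, N14, N25, N26, N4: 42 each.
    N12: 50+42 = 92 > 90
    N14: 10+42 = 52 ≤ 60
    N25: 70+42 = 112 > 100
    N26: 10+42 = 52 ≤ 100
    N4: 70+42 = 112 ≤ 140
Round 2 — N12, N25 seize.
  N12 sheds 92 L/s to N8: 92 each.
    N8: 60+92 = 152 > 130
  N25 sheds 112 L/s to N17: 112 each.
    N17: 100+112 = 212 > 150
Round 3 — N17, N8 seize.
  N17 sheds 212 L/s to N26, N29: 106 each.
    N26: 52+106 = 158 > 100
    N29: 10+106 = 116 > 70
  N8 sheds 152 L/s: no online neighbours, lost.
Round 4 — N26, N29 seize.
  N26 sheds 158 L/s: no online neighbours, lost.
  N29 sheds 116 L/s: no online neighbours, lost.
No further seizures.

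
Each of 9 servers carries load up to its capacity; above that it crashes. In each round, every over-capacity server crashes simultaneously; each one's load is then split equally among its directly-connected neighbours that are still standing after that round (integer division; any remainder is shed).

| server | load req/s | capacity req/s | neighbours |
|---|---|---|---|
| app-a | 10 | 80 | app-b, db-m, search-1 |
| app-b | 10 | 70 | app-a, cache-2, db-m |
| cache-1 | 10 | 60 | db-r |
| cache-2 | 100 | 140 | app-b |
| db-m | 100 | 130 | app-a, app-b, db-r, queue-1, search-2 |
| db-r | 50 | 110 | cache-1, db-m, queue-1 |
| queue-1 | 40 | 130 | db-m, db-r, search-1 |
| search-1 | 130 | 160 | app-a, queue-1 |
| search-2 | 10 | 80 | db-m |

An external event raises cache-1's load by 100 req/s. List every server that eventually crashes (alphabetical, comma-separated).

Round 1 — cache-1 at 110 > 60. cache-1 crashes.
  cache-1 sheds 110 req/s to db-r: 110 each.
    db-r: 50+110 = 160 > 110
Round 2 — db-r crashes.
  db-r sheds 160 req/s to db-m, queue-1: 80 each.
    db-m: 100+80 = 180 > 130
    queue-1: 40+80 = 120 ≤ 130
Round 3 — db-m crashes.
  db-m sheds 180 req/s to app-a, app-b, queue-1, search-2: 45 each.
    app-a: 10+45 = 55 ≤ 80
    app-b: 10+45 = 55 ≤ 70
    queue-1: 120+45 = 165 > 130
    search-2: 10+45 = 55 ≤ 80
Round 4 — queue-1 crashes.
  queue-1 sheds 165 req/s to search-1: 165 each.
    search-1: 130+165 = 295 > 160
Round 5 — search-1 crashes.
  search-1 sheds 295 req/s to app-a: 295 each.
    app-a: 55+295 = 350 > 80
Round 6 — app-a crashes.
  app-a sheds 350 req/s to app-b: 350 each.
    app-b: 55+350 = 405 > 70
Round 7 — app-b crashes.
  app-b sheds 405 req/s to cache-2: 405 each.
    cache-2: 100+405 = 505 > 140
Round 8 — cache-2 crashes.
  cache-2 sheds 505 req/s: no online neighbours, lost.
No further crashes.

app-a, app-b, cache-1, cache-2, db-m, db-r, queue-1, search-1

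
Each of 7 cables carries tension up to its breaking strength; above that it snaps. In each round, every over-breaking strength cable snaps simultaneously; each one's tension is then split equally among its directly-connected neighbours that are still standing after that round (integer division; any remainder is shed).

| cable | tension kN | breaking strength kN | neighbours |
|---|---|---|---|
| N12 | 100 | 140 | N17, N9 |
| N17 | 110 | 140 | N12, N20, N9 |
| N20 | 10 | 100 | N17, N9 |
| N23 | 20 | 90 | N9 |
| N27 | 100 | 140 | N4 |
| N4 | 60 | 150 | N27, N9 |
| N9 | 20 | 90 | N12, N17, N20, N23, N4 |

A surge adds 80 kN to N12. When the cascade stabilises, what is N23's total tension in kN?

56

Round 1 — N12 at 180 > 140. N12 snaps.
  N12 sheds 180 kN to N17, N9: 90 each.
    N17: 110+90 = 200 > 140
    N9: 20+90 = 110 > 90
Round 2 — N17, N9 snap.
  N17 sheds 200 kN to N20: 200 each.
    N20: 10+200 = 210 > 100
  N9 sheds 110 kN to N20, N23, N4: 36 each (2 lost).
    N20: 210+36 = 246 > 100
    N23: 20+36 = 56 ≤ 90
    N4: 60+36 = 96 ≤ 150
Round 3 — N20 snaps.
  N20 sheds 246 kN: no online neighbours, lost.
No further breaks.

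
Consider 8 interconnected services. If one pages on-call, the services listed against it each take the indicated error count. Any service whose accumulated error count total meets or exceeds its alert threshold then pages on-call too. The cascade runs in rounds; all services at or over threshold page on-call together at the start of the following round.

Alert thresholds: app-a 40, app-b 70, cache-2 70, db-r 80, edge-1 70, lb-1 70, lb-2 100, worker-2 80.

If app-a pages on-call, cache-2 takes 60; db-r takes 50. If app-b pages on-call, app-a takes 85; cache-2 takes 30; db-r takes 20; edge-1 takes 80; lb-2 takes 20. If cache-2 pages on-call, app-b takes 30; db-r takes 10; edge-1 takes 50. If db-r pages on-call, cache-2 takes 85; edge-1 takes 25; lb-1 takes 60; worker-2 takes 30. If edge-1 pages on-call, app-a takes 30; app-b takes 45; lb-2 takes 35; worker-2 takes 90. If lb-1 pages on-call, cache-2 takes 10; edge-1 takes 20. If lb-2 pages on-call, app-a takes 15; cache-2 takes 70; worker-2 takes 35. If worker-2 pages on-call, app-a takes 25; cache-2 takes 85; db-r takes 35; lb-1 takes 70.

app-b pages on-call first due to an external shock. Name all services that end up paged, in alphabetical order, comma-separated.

Round 1 — app-b pages on-call (initial).
  app-a: +85 → 85 ≥ 40
  cache-2: +30 → 30 < 70
  db-r: +20 → 20 < 80
  edge-1: +80 → 80 ≥ 70
  lb-2: +20 → 20 < 100
Round 2 — app-a, edge-1 page on-call.
  cache-2: +60 → 90 ≥ 70
  db-r: +50 → 70 < 80
  lb-2: +35 → 55 < 100
  worker-2: +90 → 90 ≥ 80
Round 3 — cache-2, worker-2 page on-call.
  db-r: +10+35 → 115 ≥ 80
  lb-1: +70 → 70 ≥ 70
Round 4 — db-r, lb-1 page on-call.
No further pages.

app-a, app-b, cache-2, db-r, edge-1, lb-1, worker-2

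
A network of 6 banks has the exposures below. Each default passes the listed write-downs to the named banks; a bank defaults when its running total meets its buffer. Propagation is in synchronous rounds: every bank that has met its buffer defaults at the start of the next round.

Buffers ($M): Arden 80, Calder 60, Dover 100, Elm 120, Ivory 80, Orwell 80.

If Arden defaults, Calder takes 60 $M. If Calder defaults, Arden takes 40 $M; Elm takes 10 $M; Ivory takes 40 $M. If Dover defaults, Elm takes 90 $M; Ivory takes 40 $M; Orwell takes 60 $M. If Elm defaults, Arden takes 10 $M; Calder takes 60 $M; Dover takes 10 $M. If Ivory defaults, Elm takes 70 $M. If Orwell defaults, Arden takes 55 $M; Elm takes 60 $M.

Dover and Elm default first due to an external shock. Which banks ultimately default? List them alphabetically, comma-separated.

Round 1 — Dover, Elm default (initial).
  Arden: +10 → 10 < 80
  Calder: +60 → 60 ≥ 60
  Ivory: +40 → 40 < 80
  Orwell: +60 → 60 < 80
Round 2 — Calder defaults.
  Arden: +40 → 50 < 80
  Ivory: +40 → 80 ≥ 80
Round 3 — Ivory defaults.
No further defaults.

Calder, Dover, Elm, Ivory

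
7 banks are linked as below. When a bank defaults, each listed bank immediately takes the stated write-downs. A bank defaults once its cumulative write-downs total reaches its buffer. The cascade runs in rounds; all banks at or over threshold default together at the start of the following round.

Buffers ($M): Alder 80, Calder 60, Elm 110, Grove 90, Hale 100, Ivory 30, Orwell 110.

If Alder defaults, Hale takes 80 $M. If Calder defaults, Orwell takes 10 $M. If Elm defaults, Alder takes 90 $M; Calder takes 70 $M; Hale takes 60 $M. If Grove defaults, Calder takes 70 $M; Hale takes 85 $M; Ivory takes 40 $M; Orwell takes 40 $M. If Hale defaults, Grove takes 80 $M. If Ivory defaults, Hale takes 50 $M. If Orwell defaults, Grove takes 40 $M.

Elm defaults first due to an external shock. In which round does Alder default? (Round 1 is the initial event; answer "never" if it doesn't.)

2

Round 1 — Elm defaults (initial).
  Alder: +90 → 90 ≥ 80
  Calder: +70 → 70 ≥ 60
  Hale: +60 → 60 < 100
Round 2 — Alder, Calder default.
  Hale: +80 → 140 ≥ 100
  Orwell: +10 → 10 < 110
Round 3 — Hale defaults.
  Grove: +80 → 80 < 90
No further defaults.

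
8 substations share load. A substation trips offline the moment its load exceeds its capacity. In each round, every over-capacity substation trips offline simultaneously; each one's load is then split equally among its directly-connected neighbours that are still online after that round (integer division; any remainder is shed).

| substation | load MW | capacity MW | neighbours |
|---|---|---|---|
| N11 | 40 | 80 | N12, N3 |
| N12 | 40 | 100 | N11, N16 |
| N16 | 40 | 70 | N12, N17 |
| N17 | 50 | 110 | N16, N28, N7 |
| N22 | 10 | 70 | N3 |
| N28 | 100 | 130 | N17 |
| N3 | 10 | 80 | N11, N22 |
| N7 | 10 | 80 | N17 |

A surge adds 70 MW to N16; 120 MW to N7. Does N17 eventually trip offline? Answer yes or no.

Round 1 — N16 at 110 > 70; N7 at 130 > 80. N16, N7 trip offline.
  N16 sheds 110 MW to N12, N17: 55 each.
    N12: 40+55 = 95 ≤ 100
    N17: 50+55 = 105 ≤ 110
  N7 sheds 130 MW to N17: 130 each.
    N17: 105+130 = 235 > 110
Round 2 — N17 trips offline.
  N17 sheds 235 MW to N28: 235 each.
    N28: 100+235 = 335 > 130
Round 3 — N28 trips offline.
  N28 sheds 335 MW: no online neighbours, lost.
No further trips.

yes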